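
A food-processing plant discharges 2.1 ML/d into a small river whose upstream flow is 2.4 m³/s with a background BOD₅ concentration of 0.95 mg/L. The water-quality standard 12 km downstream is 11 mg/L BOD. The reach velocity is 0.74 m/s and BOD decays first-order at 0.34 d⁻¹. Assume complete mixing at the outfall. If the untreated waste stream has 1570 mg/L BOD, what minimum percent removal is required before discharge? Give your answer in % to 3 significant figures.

31.5 %

2.1 ML/d = 0.02431 m³/s.
Travel time to the compliance point: t = 1.2e+04/0.74 = 1.622e+04 s = 0.1877 d; decay factor exp(−0.34·0.1877) = 0.9382.
So the concentration just after mixing may be at most 11/0.9382 = 11.72 mg/L.
Mass balance: 11.72·2.424 = 0.02431·Cₑ + 2.4·0.95.
Cₑ = (28.42 − 2.28) / 0.02431 = 1076 mg/L.
Required removal = 1 − 1076/1570 = 31.49 %.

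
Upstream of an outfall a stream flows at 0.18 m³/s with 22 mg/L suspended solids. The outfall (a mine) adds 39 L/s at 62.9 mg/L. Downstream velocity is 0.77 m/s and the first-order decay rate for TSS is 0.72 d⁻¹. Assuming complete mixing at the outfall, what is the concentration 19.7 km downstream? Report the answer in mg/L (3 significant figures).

39 L/s = 0.039 m³/s.
After complete mixing, C₀ = (0.039·62.9 + 0.18·22) / 0.219 = 29.28 mg/L.
Travel time t = 1.97e+04 m / 0.77 m/s = 2.558e+04 s = 0.2961 d.
C = 29.28·exp(−0.72·0.2961) = 29.28·0.808 = 23.66 mg/L.

23.7 mg/L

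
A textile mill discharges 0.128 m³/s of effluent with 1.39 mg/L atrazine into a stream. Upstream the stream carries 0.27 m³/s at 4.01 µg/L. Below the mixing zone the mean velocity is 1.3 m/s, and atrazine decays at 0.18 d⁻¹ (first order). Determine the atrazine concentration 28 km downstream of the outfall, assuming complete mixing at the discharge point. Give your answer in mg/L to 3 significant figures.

4.01 µg/L = 0.00401 mg/L.
After complete mixing, C₀ = (0.128·1.39 + 0.27·0.00401) / 0.398 = 0.4498 mg/L.
Travel time t = 2.8e+04 m / 1.3 m/s = 2.154e+04 s = 0.2493 d.
C = 0.4498·exp(−0.18·0.2493) = 0.4498·0.9561 = 0.43 mg/L.

0.430 mg/L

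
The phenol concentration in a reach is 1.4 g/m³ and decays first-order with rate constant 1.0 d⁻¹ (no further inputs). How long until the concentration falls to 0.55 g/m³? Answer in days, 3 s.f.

0.934 d

t = ln(C₀/C)/k = ln(1.4/0.55)/1.0 = 0.9343/1.0 = 0.9343 d.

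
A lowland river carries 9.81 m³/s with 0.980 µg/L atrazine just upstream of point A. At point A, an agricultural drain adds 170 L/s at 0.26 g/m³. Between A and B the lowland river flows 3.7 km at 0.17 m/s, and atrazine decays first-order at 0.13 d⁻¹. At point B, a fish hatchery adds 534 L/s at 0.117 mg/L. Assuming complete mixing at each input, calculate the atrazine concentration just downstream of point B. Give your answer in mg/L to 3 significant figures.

0.980 µg/L = 0.00098 mg/L.
170 L/s = 0.17 m³/s.
After input A: C = (9.81·0.00098 + 0.17·0.26) / 9.98 = 0.005392 mg/L.
Over the 3.7 km reach to input B (t = 2.176e+04 s = 0.2519 d), decay gives C = 0.005392·exp(−0.13·0.2519) = 0.005218 mg/L.
534 L/s = 0.534 m³/s.
After input B: C = (9.98·0.005218 + 0.534·0.117) / 10.51 = 0.0109 mg/L.

0.0109 mg/L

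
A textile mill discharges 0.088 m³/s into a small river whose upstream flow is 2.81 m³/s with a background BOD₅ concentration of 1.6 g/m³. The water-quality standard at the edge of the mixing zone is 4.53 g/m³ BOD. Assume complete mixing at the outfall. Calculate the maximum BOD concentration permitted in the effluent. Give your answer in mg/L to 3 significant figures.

98.1 mg/L

Mass balance: 4.53·2.898 = 0.088·Cₑ + 2.81·1.6.
Cₑ = (13.13 − 4.496) / 0.088 = 98.09 mg/L.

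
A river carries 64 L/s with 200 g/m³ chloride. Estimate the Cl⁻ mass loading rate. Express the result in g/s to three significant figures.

64 L/s = 0.064 m³/s.
Mass flux = Q·C = 0.064 m³/s × 200 g/m³ = 12.8 g/s.

12.8 g/s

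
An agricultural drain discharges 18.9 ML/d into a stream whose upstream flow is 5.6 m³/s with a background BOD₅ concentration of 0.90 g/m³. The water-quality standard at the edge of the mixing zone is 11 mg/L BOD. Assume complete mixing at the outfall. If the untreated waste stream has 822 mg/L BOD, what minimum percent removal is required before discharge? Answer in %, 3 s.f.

67.2 %

18.9 ML/d = 0.2187 m³/s.
Mass balance: 11·5.819 = 0.2187·Cₑ + 5.6·0.9.
Cₑ = (64.01 − 5.04) / 0.2187 = 269.6 mg/L.
Required removal = 1 − 269.6/822 = 67.21 %.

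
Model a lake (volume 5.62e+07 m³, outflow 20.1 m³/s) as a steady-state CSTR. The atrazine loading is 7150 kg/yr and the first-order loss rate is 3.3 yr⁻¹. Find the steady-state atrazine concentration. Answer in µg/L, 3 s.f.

8.72 µg/L

Outflow Q = 20.1 m³/s × 3.156e+07 s/yr = 6.343e+08 m³/yr.
Steady-state CSTR mass balance: W = Q·C + k·V·C, so C = W/(Q + kV).
Q + kV = 6.343e+08 + 3.3·5.62e+07 = 8.198e+08 m³/yr.
C = 7150/8.198e+08 = 8.722e-06 kg/m³ = 0.008722 mg/L = 8.722 µg/L.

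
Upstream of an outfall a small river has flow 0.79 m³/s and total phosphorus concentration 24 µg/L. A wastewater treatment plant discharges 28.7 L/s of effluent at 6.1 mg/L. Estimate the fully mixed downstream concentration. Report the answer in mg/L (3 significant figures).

0.237 mg/L

28.7 L/s = 0.0287 m³/s.
24 µg/L = 0.024 mg/L.
Flow-weighted mixing gives C = (0.0287·6.1 + 0.79·0.024) / (0.0287 + 0.79) = 0.194/0.8187 = 0.237 mg/L.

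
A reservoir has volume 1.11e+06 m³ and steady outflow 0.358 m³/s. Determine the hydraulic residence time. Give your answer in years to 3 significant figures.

Q = 0.358 m³/s × 3.156e+07 s/yr = 1.13e+07 m³/yr.
Hydraulic residence time τ = V/Q = 1.11e+06/1.13e+07 = 0.09825 yr.

0.0983 yr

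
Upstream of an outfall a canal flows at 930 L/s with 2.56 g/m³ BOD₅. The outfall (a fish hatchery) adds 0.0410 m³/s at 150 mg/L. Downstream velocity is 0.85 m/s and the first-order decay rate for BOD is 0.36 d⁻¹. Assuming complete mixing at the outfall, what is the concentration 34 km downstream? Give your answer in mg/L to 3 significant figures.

930 L/s = 0.93 m³/s.
After complete mixing, C₀ = (0.041·150 + 0.93·2.56) / 0.971 = 8.786 mg/L.
Travel time t = 3.4e+04 m / 0.85 m/s = 4e+04 s = 0.463 d.
C = 8.786·exp(−0.36·0.463) = 8.786·0.8465 = 7.437 mg/L.

7.44 mg/L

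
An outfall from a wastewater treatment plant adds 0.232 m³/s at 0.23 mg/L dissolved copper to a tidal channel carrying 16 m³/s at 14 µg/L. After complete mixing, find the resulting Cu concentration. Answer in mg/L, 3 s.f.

14 µg/L = 0.014 mg/L.
By mass balance at complete mixing, C = (0.232·0.23 + 16·0.014) / (0.232 + 16) = 0.2774/16.23 = 0.01709 mg/L.

0.0171 mg/L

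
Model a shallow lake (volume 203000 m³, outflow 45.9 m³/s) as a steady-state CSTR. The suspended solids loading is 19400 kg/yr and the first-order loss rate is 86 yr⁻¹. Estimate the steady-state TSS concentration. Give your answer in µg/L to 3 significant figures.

13.2 µg/L

Outflow Q = 45.9 m³/s × 3.156e+07 s/yr = 1.448e+09 m³/yr.
Steady-state CSTR mass balance: W = Q·C + k·V·C, so C = W/(Q + kV).
Q + kV = 1.448e+09 + 86·203000 = 1.466e+09 m³/yr.
C = 19400/1.466e+09 = 1.323e-05 kg/m³ = 0.01323 mg/L = 13.23 µg/L.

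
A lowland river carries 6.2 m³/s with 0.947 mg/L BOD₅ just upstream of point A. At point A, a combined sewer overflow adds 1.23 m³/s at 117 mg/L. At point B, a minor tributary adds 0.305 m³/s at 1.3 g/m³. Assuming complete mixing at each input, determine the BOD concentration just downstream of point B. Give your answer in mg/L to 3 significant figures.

19.4 mg/L

After input A: C = (6.2·0.947 + 1.23·117) / 7.43 = 20.16 mg/L.
After input B: C = (7.43·20.16 + 0.305·1.3) / 7.735 = 19.42 mg/L.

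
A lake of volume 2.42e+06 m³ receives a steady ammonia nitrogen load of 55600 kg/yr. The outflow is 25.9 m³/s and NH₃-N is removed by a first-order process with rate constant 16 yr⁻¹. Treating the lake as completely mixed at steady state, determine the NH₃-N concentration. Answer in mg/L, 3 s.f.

0.0649 mg/L

Outflow Q = 25.9 m³/s × 3.156e+07 s/yr = 8.173e+08 m³/yr.
Steady-state CSTR mass balance: W = Q·C + k·V·C, so C = W/(Q + kV).
Q + kV = 8.173e+08 + 16·2.42e+06 = 8.561e+08 m³/yr.
C = 55600/8.561e+08 = 6.495e-05 kg/m³ = 0.06495 mg/L.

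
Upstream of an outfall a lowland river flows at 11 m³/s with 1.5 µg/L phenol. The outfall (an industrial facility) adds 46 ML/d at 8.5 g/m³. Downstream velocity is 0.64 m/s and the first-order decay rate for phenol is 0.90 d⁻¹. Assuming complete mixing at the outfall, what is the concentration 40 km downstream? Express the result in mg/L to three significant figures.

46 ML/d = 0.5324 m³/s.
1.5 µg/L = 0.0015 mg/L.
After complete mixing, C₀ = (0.5324·8.5 + 11·0.0015) / 11.53 = 0.3938 mg/L.
Travel time t = 4e+04 m / 0.64 m/s = 6.25e+04 s = 0.7234 d.
C = 0.3938·exp(−0.90·0.7234) = 0.3938·0.5215 = 0.2054 mg/L.

0.205 mg/L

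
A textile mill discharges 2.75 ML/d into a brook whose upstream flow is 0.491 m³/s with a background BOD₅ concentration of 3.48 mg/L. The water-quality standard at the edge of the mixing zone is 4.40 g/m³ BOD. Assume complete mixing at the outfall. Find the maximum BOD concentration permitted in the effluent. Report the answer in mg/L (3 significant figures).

2.75 ML/d = 0.03183 m³/s.
Mass balance: 4.4·0.5228 = 0.03183·Cₑ + 0.491·3.48.
Cₑ = (2.3 − 1.709) / 0.03183 = 18.59 mg/L.

18.6 mg/L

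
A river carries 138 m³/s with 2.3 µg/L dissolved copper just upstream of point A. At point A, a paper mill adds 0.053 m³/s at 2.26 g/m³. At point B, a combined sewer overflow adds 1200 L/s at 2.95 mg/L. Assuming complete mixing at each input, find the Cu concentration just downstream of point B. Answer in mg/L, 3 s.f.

0.0286 mg/L

2.3 µg/L = 0.0023 mg/L.
After input A: C = (138·0.0023 + 0.053·2.26) / 138.1 = 0.003167 mg/L.
1200 L/s = 1.2 m³/s.
After input B: C = (138.1·0.003167 + 1.2·2.95) / 139.3 = 0.02856 mg/L.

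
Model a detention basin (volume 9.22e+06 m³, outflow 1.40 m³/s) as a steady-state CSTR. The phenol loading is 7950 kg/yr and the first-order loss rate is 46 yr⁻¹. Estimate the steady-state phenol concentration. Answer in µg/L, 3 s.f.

17.0 µg/L

Outflow Q = 1.40 m³/s × 3.156e+07 s/yr = 4.418e+07 m³/yr.
Steady-state CSTR mass balance: W = Q·C + k·V·C, so C = W/(Q + kV).
Q + kV = 4.418e+07 + 46·9.22e+06 = 4.683e+08 m³/yr.
C = 7950/4.683e+08 = 1.698e-05 kg/m³ = 0.01698 mg/L = 16.98 µg/L.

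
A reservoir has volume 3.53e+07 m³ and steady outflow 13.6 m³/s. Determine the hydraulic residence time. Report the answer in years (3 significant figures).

Q = 13.6 m³/s × 3.156e+07 s/yr = 4.292e+08 m³/yr.
Hydraulic residence time τ = V/Q = 3.53e+07/4.292e+08 = 0.08225 yr.

0.0822 yr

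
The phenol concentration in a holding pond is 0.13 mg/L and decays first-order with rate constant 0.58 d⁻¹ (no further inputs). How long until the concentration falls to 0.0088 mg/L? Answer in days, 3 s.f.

4.64 d

t = ln(C₀/C)/k = ln(0.13/0.0088)/0.58 = 2.693/0.58 = 4.643 d.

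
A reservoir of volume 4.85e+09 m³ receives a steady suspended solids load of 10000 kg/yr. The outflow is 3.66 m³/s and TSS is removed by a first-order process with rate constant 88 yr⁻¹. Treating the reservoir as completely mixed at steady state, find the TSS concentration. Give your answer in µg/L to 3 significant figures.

Outflow Q = 3.66 m³/s × 3.156e+07 s/yr = 1.155e+08 m³/yr.
Steady-state CSTR mass balance: W = Q·C + k·V·C, so C = W/(Q + kV).
Q + kV = 1.155e+08 + 88·4.85e+09 = 4.269e+11 m³/yr.
C = 10000/4.269e+11 = 2.342e-08 kg/m³ = 2.342e-05 mg/L = 0.02342 µg/L.

0.0234 µg/L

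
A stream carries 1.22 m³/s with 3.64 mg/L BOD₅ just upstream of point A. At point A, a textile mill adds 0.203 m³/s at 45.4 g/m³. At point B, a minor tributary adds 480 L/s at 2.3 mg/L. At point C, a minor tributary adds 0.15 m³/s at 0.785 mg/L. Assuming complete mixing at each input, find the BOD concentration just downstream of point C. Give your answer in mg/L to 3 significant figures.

After input A: C = (1.22·3.64 + 0.203·45.4) / 1.423 = 9.597 mg/L.
480 L/s = 0.48 m³/s.
After input B: C = (1.423·9.597 + 0.48·2.3) / 1.903 = 7.757 mg/L.
After input C: C = (1.903·7.757 + 0.15·0.785) / 2.053 = 7.247 mg/L.

7.25 mg/L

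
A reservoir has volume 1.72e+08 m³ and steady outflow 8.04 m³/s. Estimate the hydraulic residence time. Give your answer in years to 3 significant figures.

Q = 8.04 m³/s × 3.156e+07 s/yr = 2.537e+08 m³/yr.
Hydraulic residence time τ = V/Q = 1.72e+08/2.537e+08 = 0.6779 yr.

0.678 yr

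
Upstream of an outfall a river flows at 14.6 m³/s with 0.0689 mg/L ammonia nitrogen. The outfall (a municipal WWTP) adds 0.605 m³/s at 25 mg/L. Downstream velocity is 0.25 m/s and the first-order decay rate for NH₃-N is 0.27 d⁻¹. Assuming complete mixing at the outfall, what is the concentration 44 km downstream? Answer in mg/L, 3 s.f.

0.612 mg/L

After complete mixing, C₀ = (0.605·25 + 14.6·0.0689) / 15.21 = 1.061 mg/L.
Travel time t = 4.4e+04 m / 0.25 m/s = 1.76e+05 s = 2.037 d.
C = 1.061·exp(−0.27·2.037) = 1.061·0.5769 = 0.6121 mg/L.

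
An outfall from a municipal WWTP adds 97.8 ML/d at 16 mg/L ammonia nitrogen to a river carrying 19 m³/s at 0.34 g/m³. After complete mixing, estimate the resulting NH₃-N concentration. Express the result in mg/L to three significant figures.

1.22 mg/L

97.8 ML/d = 1.132 m³/s.
By mass balance at complete mixing, C = (1.132·16 + 19·0.34) / (1.132 + 19) = 24.57/20.13 = 1.221 mg/L.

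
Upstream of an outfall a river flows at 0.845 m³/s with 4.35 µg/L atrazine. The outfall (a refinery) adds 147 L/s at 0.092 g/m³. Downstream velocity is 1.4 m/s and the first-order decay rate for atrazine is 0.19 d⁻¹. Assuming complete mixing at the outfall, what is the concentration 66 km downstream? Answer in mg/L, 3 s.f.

0.0156 mg/L

147 L/s = 0.147 m³/s.
4.35 µg/L = 0.00435 mg/L.
After complete mixing, C₀ = (0.147·0.092 + 0.845·0.00435) / 0.992 = 0.01734 mg/L.
Travel time t = 6.6e+04 m / 1.4 m/s = 4.714e+04 s = 0.5456 d.
C = 0.01734·exp(−0.19·0.5456) = 0.01734·0.9015 = 0.01563 mg/L.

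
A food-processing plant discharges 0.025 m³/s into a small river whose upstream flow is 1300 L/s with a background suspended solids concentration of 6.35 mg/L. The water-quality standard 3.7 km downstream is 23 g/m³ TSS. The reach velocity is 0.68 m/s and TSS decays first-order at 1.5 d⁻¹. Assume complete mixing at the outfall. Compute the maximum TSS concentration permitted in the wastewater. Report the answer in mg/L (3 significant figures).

1300 L/s = 1.3 m³/s.
Travel time to the compliance point: t = 3700/0.68 = 5441 s = 0.06298 d; decay factor exp(−1.5·0.06298) = 0.9099.
So the concentration just after mixing may be at most 23/0.9099 = 25.28 mg/L.
Mass balance: 25.28·1.325 = 0.025·Cₑ + 1.3·6.35.
Cₑ = (33.49 − 8.255) / 0.025 = 1010 mg/L.

1010 mg/L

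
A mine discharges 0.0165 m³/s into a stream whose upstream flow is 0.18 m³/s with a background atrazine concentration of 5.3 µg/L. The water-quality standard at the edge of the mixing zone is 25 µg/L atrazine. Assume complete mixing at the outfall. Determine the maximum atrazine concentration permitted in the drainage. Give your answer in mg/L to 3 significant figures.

0.240 mg/L

5.3 µg/L = 0.0053 mg/L.
25 µg/L = 0.025 mg/L.
Mass balance: 0.025·0.1965 = 0.0165·Cₑ + 0.18·0.0053.
Cₑ = (0.004913 − 0.000954) / 0.0165 = 0.2399 mg/L.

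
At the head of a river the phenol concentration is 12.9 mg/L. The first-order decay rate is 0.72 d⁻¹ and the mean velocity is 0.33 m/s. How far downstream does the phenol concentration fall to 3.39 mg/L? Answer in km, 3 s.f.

From C = C₀·e^(−kt), t = ln(C₀/C)/k = ln(12.9/3.39)/0.72 = 1.336/0.72 = 1.856 d.
Distance = v·t = 0.33 m/s × 1.604e+05 s = 5.292e+04 m = 52.92 km.

52.9 km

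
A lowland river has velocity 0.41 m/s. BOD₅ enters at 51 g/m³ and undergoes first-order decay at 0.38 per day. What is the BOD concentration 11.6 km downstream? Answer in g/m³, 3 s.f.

Travel time t = 11.6 km / 0.41 m/s = 1.16e+04/0.41 = 2.829e+04 s = 0.3275 d.
First-order decay: C = 51·exp(−0.38·0.3275) = 51·0.883 = 45.03 g/m³.

45.0 g/m³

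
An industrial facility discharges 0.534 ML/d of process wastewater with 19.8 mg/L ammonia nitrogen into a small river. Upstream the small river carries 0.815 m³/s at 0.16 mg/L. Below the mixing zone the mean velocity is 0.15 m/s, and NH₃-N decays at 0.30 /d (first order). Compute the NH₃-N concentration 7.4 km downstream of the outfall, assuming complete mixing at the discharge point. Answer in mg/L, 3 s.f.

0.259 mg/L

0.534 ML/d = 0.006181 m³/s.
After complete mixing, C₀ = (0.006181·19.8 + 0.815·0.16) / 0.8212 = 0.3078 mg/L.
Travel time t = 7400 m / 0.15 m/s = 4.933e+04 s = 0.571 d.
C = 0.3078·exp(−0.30·0.571) = 0.3078·0.8426 = 0.2594 mg/L.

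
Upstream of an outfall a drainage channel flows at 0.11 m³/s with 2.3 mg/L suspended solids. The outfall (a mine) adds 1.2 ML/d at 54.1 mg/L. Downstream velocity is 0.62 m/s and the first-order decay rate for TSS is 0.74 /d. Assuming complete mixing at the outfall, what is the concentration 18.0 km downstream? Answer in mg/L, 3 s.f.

1.2 ML/d = 0.01389 m³/s.
After complete mixing, C₀ = (0.01389·54.1 + 0.11·2.3) / 0.1239 = 8.107 mg/L.
Travel time t = 1.8e+04 m / 0.62 m/s = 2.903e+04 s = 0.336 d.
C = 8.107·exp(−0.74·0.336) = 8.107·0.7798 = 6.322 mg/L.

6.32 mg/L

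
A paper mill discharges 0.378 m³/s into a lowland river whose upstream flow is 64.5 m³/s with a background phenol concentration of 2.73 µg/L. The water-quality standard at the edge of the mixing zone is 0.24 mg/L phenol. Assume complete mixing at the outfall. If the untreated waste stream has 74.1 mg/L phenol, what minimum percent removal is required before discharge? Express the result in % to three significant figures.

45.0 %

2.73 µg/L = 0.00273 mg/L.
Mass balance: 0.24·64.88 = 0.378·Cₑ + 64.5·0.00273.
Cₑ = (15.57 − 0.1761) / 0.378 = 40.73 mg/L.
Required removal = 1 − 40.73/74.1 = 45.04 %.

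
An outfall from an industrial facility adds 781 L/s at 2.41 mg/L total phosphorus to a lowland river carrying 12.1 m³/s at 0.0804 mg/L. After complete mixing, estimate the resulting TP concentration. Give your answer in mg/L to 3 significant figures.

0.222 mg/L

781 L/s = 0.781 m³/s.
Flow-weighted mixing gives C = (0.781·2.41 + 12.1·0.0804) / (0.781 + 12.1) = 2.855/12.88 = 0.2216 mg/L.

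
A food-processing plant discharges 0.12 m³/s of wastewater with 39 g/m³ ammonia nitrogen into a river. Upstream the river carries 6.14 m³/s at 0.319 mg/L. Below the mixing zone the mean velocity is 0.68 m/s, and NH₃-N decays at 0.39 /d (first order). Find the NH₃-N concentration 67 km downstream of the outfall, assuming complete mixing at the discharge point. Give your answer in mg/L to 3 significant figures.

After complete mixing, C₀ = (0.12·39 + 6.14·0.319) / 6.26 = 1.06 mg/L.
Travel time t = 6.7e+04 m / 0.68 m/s = 9.853e+04 s = 1.14 d.
C = 1.06·exp(−0.39·1.14) = 1.06·0.641 = 0.6798 mg/L.

0.680 mg/L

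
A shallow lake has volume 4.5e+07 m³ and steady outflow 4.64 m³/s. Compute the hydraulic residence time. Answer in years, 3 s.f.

0.307 yr

Q = 4.64 m³/s × 3.156e+07 s/yr = 1.464e+08 m³/yr.
Hydraulic residence time τ = V/Q = 4.5e+07/1.464e+08 = 0.3073 yr.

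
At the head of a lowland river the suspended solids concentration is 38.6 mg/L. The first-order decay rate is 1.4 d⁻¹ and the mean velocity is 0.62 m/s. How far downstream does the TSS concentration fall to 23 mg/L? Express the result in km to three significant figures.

19.8 km

From C = C₀·e^(−kt), t = ln(C₀/C)/k = ln(38.6/23)/1.4 = 0.5178/1.4 = 0.3698 d.
Distance = v·t = 0.62 m/s × 3.195e+04 s = 1.981e+04 m = 19.81 km.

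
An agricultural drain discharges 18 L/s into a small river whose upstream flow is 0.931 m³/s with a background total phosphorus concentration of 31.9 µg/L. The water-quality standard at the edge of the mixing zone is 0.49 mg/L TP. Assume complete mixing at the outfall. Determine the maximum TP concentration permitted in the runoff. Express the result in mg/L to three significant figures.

24.2 mg/L

18 L/s = 0.018 m³/s.
31.9 µg/L = 0.0319 mg/L.
Mass balance: 0.49·0.949 = 0.018·Cₑ + 0.931·0.0319.
Cₑ = (0.465 − 0.0297) / 0.018 = 24.18 mg/L.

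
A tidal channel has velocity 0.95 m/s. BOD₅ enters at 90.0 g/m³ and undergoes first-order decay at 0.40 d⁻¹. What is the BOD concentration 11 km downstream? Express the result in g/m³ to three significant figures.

85.3 g/m³

Travel time t = 11 km / 0.95 m/s = 1.1e+04/0.95 = 1.158e+04 s = 0.134 d.
First-order decay: C = 90.0·exp(−0.40·0.134) = 90.0·0.9478 = 85.3 g/m³.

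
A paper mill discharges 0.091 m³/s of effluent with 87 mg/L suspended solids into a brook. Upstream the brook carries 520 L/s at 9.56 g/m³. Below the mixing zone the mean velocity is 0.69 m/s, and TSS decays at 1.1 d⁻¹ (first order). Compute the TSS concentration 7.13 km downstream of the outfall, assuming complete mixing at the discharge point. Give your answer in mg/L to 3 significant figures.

520 L/s = 0.52 m³/s.
After complete mixing, C₀ = (0.091·87 + 0.52·9.56) / 0.611 = 21.09 mg/L.
Travel time t = 7130 m / 0.69 m/s = 1.033e+04 s = 0.1196 d.
C = 21.09·exp(−1.1·0.1196) = 21.09·0.8767 = 18.49 mg/L.

18.5 mg/L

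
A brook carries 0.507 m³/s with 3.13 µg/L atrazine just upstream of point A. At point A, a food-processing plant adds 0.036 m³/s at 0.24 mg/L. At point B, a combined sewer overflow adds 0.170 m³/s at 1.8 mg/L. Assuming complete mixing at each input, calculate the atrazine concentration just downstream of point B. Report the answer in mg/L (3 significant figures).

0.444 mg/L

3.13 µg/L = 0.00313 mg/L.
After input A: C = (0.507·0.00313 + 0.036·0.24) / 0.543 = 0.01883 mg/L.
After input B: C = (0.543·0.01883 + 0.17·1.8) / 0.713 = 0.4435 mg/L.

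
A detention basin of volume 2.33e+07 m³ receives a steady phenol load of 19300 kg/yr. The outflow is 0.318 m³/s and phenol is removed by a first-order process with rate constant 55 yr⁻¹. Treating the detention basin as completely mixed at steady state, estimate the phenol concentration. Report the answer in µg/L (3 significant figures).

14.9 µg/L

Outflow Q = 0.318 m³/s × 3.156e+07 s/yr = 1.004e+07 m³/yr.
Steady-state CSTR mass balance: W = Q·C + k·V·C, so C = W/(Q + kV).
Q + kV = 1.004e+07 + 55·2.33e+07 = 1.292e+09 m³/yr.
C = 19300/1.292e+09 = 1.494e-05 kg/m³ = 0.01494 mg/L = 14.94 µg/L.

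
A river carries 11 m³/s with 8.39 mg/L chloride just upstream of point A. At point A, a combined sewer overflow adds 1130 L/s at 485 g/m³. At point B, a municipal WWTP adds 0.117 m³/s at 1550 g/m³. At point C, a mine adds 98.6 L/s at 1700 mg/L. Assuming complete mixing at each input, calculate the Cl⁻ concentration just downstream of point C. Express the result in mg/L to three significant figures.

1130 L/s = 1.13 m³/s.
After input A: C = (11·8.39 + 1.13·485) / 12.13 = 52.79 mg/L.
After input B: C = (12.13·52.79 + 0.117·1550) / 12.25 = 67.09 mg/L.
98.6 L/s = 0.0986 m³/s.
After input C: C = (12.25·67.09 + 0.0986·1700) / 12.35 = 80.13 mg/L.

80.1 mg/L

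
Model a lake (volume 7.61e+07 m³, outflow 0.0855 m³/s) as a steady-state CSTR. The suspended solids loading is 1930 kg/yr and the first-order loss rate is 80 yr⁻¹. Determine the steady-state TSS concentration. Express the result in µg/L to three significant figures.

0.317 µg/L

Outflow Q = 0.0855 m³/s × 3.156e+07 s/yr = 2.698e+06 m³/yr.
Steady-state CSTR mass balance: W = Q·C + k·V·C, so C = W/(Q + kV).
Q + kV = 2.698e+06 + 80·7.61e+07 = 6.091e+09 m³/yr.
C = 1930/6.091e+09 = 3.169e-07 kg/m³ = 0.0003169 mg/L = 0.3169 µg/L.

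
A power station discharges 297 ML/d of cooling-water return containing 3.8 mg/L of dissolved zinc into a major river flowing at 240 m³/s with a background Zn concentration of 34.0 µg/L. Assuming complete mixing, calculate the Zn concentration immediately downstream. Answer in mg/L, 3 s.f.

297 ML/d = 3.438 m³/s.
34.0 µg/L = 0.034 mg/L.
By mass balance at complete mixing, C = (3.438·3.8 + 240·0.034) / (3.438 + 240) = 21.22/243.4 = 0.08718 mg/L.

0.0872 mg/L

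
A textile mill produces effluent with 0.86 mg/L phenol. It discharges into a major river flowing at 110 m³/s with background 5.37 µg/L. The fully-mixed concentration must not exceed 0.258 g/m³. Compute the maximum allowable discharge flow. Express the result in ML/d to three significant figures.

5.37 µg/L = 0.00537 mg/L.
Mass balance at complete mixing: C_std·(Q_w + Q_r) = Q_w·C_e + Q_r·C_b.
Rearranging, Q_w = Q_r·(C_std − C_b)/(C_e − C_std) = 110·(0.258 − 0.00537) / (0.86 − 0.258) = 46.16 m³/s.
= 3988 ML/d.

3990 ML/d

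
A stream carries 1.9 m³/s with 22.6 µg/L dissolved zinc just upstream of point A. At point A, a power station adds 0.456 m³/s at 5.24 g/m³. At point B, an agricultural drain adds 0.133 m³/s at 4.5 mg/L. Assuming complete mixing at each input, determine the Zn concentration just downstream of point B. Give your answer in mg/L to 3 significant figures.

22.6 µg/L = 0.0226 mg/L.
After input A: C = (1.9·0.0226 + 0.456·5.24) / 2.356 = 1.032 mg/L.
After input B: C = (2.356·1.032 + 0.133·4.5) / 2.489 = 1.218 mg/L.

1.22 mg/L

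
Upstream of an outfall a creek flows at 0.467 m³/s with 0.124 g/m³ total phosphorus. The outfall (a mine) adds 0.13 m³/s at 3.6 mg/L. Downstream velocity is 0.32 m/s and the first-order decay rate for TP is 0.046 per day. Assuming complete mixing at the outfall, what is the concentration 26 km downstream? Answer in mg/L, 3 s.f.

0.844 mg/L

After complete mixing, C₀ = (0.13·3.6 + 0.467·0.124) / 0.597 = 0.8809 mg/L.
Travel time t = 2.6e+04 m / 0.32 m/s = 8.125e+04 s = 0.9404 d.
C = 0.8809·exp(−0.046·0.9404) = 0.8809·0.9577 = 0.8436 mg/L.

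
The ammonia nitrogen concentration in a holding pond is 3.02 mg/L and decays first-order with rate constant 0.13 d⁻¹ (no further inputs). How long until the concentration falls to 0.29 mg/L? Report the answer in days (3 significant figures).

t = ln(C₀/C)/k = ln(3.02/0.29)/0.13 = 2.343/0.13 = 18.02 d.

18.0 d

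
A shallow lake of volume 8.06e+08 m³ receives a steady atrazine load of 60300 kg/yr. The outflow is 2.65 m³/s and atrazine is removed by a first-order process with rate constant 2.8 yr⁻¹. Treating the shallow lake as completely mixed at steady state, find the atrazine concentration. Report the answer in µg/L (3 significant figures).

25.8 µg/L

Outflow Q = 2.65 m³/s × 3.156e+07 s/yr = 8.363e+07 m³/yr.
Steady-state CSTR mass balance: W = Q·C + k·V·C, so C = W/(Q + kV).
Q + kV = 8.363e+07 + 2.8·8.06e+08 = 2.34e+09 m³/yr.
C = 60300/2.34e+09 = 2.576e-05 kg/m³ = 0.02576 mg/L = 25.76 µg/L.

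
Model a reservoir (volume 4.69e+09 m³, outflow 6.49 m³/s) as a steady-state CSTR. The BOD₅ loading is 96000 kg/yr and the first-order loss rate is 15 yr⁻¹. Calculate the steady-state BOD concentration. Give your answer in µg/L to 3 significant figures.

Outflow Q = 6.49 m³/s × 3.156e+07 s/yr = 2.048e+08 m³/yr.
Steady-state CSTR mass balance: W = Q·C + k·V·C, so C = W/(Q + kV).
Q + kV = 2.048e+08 + 15·4.69e+09 = 7.055e+10 m³/yr.
C = 96000/7.055e+10 = 1.361e-06 kg/m³ = 0.001361 mg/L = 1.361 µg/L.

1.36 µg/L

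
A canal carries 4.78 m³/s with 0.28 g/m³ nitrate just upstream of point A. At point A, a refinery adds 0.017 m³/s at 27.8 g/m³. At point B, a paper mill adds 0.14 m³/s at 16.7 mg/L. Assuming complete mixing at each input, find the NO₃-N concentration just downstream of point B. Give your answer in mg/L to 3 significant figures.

0.840 mg/L

After input A: C = (4.78·0.28 + 0.017·27.8) / 4.797 = 0.3775 mg/L.
After input B: C = (4.797·0.3775 + 0.14·16.7) / 4.937 = 0.8404 mg/L.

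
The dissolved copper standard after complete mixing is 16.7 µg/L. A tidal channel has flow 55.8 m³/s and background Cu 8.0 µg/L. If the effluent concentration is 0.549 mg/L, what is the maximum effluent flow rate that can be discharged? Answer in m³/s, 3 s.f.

8.0 µg/L = 0.008 mg/L.
16.7 µg/L = 0.0167 mg/L.
Mass balance at complete mixing: C_std·(Q_w + Q_r) = Q_w·C_e + Q_r·C_b.
Rearranging, Q_w = Q_r·(C_std − C_b)/(C_e − C_std) = 55.8·(0.0167 − 0.008) / (0.549 − 0.0167) = 0.912 m³/s.

0.912 m³/s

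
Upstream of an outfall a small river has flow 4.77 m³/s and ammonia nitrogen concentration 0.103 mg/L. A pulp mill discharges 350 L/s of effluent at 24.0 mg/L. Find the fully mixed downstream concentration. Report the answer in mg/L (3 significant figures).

1.74 mg/L

350 L/s = 0.35 m³/s.
Flow-weighted mixing gives C = (0.35·24 + 4.77·0.103) / (0.35 + 4.77) = 8.891/5.12 = 1.737 mg/L.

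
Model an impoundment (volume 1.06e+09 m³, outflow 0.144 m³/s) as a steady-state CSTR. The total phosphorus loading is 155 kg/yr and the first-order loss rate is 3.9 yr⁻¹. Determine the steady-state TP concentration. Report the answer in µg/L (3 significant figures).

Outflow Q = 0.144 m³/s × 3.156e+07 s/yr = 4.544e+06 m³/yr.
Steady-state CSTR mass balance: W = Q·C + k·V·C, so C = W/(Q + kV).
Q + kV = 4.544e+06 + 3.9·1.06e+09 = 4.139e+09 m³/yr.
C = 155/4.139e+09 = 3.745e-08 kg/m³ = 3.745e-05 mg/L = 0.03745 µg/L.

0.0375 µg/L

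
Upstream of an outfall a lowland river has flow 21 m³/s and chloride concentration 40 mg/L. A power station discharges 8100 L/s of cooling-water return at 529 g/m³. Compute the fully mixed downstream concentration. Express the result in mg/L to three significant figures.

8100 L/s = 8.1 m³/s.
By mass balance at complete mixing, C = (8.1·529 + 21·40) / (8.1 + 21) = 5125/29.1 = 176.1 mg/L.

176 mg/L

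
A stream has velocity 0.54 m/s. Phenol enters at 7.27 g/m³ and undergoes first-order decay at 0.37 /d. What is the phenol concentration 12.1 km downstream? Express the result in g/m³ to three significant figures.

Travel time t = 12.1 km / 0.54 m/s = 1.21e+04/0.54 = 2.241e+04 s = 0.2593 d.
First-order decay: C = 7.27·exp(−0.37·0.2593) = 7.27·0.9085 = 6.605 g/m³.

6.60 g/m³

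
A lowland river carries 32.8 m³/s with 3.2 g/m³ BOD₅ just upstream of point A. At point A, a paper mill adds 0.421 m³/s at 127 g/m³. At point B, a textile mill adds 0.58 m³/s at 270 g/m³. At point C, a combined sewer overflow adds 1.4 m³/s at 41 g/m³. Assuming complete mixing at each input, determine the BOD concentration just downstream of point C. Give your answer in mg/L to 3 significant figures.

10.6 mg/L

After input A: C = (32.8·3.2 + 0.421·127) / 33.22 = 4.769 mg/L.
After input B: C = (33.22·4.769 + 0.58·270) / 33.8 = 9.32 mg/L.
After input C: C = (33.8·9.32 + 1.4·41) / 35.2 = 10.58 mg/L.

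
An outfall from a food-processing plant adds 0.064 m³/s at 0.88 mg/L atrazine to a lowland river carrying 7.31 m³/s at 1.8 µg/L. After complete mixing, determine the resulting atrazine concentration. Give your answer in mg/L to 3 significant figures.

0.00942 mg/L

1.8 µg/L = 0.0018 mg/L.
Conservation of mass across the mixing zone: C = (0.064·0.88 + 7.31·0.0018) / (0.064 + 7.31) = 0.06948/7.374 = 0.009422 mg/L.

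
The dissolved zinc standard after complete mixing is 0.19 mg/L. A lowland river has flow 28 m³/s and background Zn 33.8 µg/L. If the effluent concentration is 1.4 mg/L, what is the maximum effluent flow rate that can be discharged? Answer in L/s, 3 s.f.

33.8 µg/L = 0.0338 mg/L.
Mass balance at complete mixing: C_std·(Q_w + Q_r) = Q_w·C_e + Q_r·C_b.
Rearranging, Q_w = Q_r·(C_std − C_b)/(C_e − C_std) = 28·(0.19 − 0.0338) / (1.4 − 0.19) = 3.615 m³/s.
= 3615 L/s.

3610 L/s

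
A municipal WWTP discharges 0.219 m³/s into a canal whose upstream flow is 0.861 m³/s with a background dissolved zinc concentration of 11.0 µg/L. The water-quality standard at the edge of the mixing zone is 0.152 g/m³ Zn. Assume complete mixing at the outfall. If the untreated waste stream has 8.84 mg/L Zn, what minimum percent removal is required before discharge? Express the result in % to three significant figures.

92.0 %

11.0 µg/L = 0.011 mg/L.
Mass balance: 0.152·1.08 = 0.219·Cₑ + 0.861·0.011.
Cₑ = (0.1642 − 0.009471) / 0.219 = 0.7063 mg/L.
Required removal = 1 − 0.7063/8.84 = 92.01 %.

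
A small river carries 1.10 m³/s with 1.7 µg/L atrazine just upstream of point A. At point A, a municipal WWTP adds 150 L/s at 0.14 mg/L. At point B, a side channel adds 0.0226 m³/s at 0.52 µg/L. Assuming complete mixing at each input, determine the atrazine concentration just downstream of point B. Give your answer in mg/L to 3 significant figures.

1.7 µg/L = 0.0017 mg/L.
150 L/s = 0.15 m³/s.
After input A: C = (1.1·0.0017 + 0.15·0.14) / 1.25 = 0.0183 mg/L.
0.52 µg/L = 0.00052 mg/L.
After input B: C = (1.25·0.0183 + 0.0226·0.00052) / 1.273 = 0.01798 mg/L.

0.0180 mg/L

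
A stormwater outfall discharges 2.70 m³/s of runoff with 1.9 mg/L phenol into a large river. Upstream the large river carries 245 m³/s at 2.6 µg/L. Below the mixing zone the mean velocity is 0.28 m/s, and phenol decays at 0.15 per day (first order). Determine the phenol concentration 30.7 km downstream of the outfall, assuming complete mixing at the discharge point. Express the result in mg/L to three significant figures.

0.0192 mg/L

2.6 µg/L = 0.0026 mg/L.
After complete mixing, C₀ = (2.7·1.9 + 245·0.0026) / 247.7 = 0.02328 mg/L.
Travel time t = 3.07e+04 m / 0.28 m/s = 1.096e+05 s = 1.269 d.
C = 0.02328·exp(−0.15·1.269) = 0.02328·0.8267 = 0.01925 mg/L.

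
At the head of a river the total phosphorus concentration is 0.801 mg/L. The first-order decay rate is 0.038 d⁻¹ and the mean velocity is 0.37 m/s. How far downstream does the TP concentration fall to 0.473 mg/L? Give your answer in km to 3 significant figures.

443 km

From C = C₀·e^(−kt), t = ln(C₀/C)/k = ln(0.801/0.473)/0.038 = 0.5268/0.038 = 13.86 d.
Distance = v·t = 0.37 m/s × 1.198e+06 s = 4.431e+05 m = 443.1 km.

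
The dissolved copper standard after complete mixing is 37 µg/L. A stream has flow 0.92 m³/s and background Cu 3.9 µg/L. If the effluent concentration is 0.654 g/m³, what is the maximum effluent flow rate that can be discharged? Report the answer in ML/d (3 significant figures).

3.9 µg/L = 0.0039 mg/L.
37 µg/L = 0.037 mg/L.
Mass balance at complete mixing: C_std·(Q_w + Q_r) = Q_w·C_e + Q_r·C_b.
Rearranging, Q_w = Q_r·(C_std − C_b)/(C_e − C_std) = 0.92·(0.037 − 0.0039) / (0.654 − 0.037) = 0.04935 m³/s.
= 4.264 ML/d.

4.26 ML/d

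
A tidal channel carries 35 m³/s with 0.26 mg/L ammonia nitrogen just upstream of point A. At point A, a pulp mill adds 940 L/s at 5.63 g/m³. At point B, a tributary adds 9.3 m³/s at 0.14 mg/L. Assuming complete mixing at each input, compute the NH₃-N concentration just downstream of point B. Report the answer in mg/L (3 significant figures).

940 L/s = 0.94 m³/s.
After input A: C = (35·0.26 + 0.94·5.63) / 35.94 = 0.4005 mg/L.
After input B: C = (35.94·0.4005 + 9.3·0.14) / 45.24 = 0.3469 mg/L.

0.347 mg/L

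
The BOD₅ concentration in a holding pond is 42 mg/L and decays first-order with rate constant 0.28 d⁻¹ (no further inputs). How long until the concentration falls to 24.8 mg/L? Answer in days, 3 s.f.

1.88 d

t = ln(C₀/C)/k = ln(42/24.8)/0.28 = 0.5268/0.28 = 1.882 d.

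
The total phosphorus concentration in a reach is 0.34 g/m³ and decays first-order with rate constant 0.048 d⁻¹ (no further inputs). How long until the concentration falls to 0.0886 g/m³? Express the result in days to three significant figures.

28.0 d

t = ln(C₀/C)/k = ln(0.34/0.0886)/0.048 = 1.345/0.048 = 28.02 d.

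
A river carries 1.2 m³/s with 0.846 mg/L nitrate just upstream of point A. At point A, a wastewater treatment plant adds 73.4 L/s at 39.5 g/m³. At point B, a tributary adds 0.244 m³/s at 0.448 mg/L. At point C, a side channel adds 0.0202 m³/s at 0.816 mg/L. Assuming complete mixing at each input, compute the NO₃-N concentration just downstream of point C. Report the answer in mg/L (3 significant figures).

73.4 L/s = 0.0734 m³/s.
After input A: C = (1.2·0.846 + 0.0734·39.5) / 1.273 = 3.074 mg/L.
After input B: C = (1.273·3.074 + 0.244·0.448) / 1.517 = 2.652 mg/L.
After input C: C = (1.517·2.652 + 0.0202·0.816) / 1.538 = 2.628 mg/L.

2.63 mg/L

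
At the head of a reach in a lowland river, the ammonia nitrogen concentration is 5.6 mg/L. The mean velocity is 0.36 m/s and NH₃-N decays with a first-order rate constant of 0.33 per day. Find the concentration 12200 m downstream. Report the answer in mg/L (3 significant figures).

Travel time t = 12200 m / 0.36 m/s = 1.22e+04/0.36 = 3.389e+04 s = 0.3922 d.
First-order decay: C = 5.6·exp(−0.33·0.3922) = 5.6·0.8786 = 4.92 mg/L.

4.92 mg/L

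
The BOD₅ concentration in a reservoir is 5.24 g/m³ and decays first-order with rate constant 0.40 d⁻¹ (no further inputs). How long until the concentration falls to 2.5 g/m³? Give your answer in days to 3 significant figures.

1.85 d

t = ln(C₀/C)/k = ln(5.24/2.5)/0.40 = 0.74/0.40 = 1.85 d.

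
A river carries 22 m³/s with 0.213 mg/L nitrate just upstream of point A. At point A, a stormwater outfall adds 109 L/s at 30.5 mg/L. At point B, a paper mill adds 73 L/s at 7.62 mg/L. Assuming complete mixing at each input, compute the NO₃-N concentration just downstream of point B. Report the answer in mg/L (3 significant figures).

0.386 mg/L

109 L/s = 0.109 m³/s.
After input A: C = (22·0.213 + 0.109·30.5) / 22.11 = 0.3623 mg/L.
73 L/s = 0.073 m³/s.
After input B: C = (22.11·0.3623 + 0.073·7.62) / 22.18 = 0.3862 mg/L.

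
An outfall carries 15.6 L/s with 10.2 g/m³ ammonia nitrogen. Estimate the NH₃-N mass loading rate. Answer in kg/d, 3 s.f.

13.7 kg/d

15.6 L/s = 0.0156 m³/s.
Mass flux = Q·C = 0.0156 m³/s × 10.2 g/m³ = 0.1591 g/s.
= 0.1591 g/s × 86.4 = 13.75 kg/d.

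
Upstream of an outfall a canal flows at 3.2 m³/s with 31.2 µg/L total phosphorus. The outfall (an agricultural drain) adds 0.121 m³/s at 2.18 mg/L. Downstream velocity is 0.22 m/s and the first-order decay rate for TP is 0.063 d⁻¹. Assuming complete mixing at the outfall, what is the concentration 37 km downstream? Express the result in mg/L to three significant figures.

31.2 µg/L = 0.0312 mg/L.
After complete mixing, C₀ = (0.121·2.18 + 3.2·0.0312) / 3.321 = 0.1095 mg/L.
Travel time t = 3.7e+04 m / 0.22 m/s = 1.682e+05 s = 1.947 d.
C = 0.1095·exp(−0.063·1.947) = 0.1095·0.8846 = 0.09685 mg/L.

0.0969 mg/L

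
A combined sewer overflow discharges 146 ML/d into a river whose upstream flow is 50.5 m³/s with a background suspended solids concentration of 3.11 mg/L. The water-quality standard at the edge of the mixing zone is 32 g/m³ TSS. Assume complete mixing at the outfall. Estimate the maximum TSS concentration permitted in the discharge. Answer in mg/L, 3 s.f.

146 ML/d = 1.69 m³/s.
Mass balance: 32·52.19 = 1.69·Cₑ + 50.5·3.11.
Cₑ = (1670 − 157.1) / 1.69 = 895.4 mg/L.

895 mg/L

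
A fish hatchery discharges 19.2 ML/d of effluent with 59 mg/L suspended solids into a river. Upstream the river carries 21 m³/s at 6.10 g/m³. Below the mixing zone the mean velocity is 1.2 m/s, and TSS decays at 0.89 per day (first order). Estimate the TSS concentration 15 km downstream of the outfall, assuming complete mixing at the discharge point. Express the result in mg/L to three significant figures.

5.85 mg/L

19.2 ML/d = 0.2222 m³/s.
After complete mixing, C₀ = (0.2222·59 + 21·6.1) / 21.22 = 6.654 mg/L.
Travel time t = 1.5e+04 m / 1.2 m/s = 1.25e+04 s = 0.1447 d.
C = 6.654·exp(−0.89·0.1447) = 6.654·0.8792 = 5.85 mg/L.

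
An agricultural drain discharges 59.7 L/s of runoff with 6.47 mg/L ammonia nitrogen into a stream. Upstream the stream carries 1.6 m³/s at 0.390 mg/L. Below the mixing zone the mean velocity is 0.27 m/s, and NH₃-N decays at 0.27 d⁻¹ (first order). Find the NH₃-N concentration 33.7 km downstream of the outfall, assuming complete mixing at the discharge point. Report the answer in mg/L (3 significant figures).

59.7 L/s = 0.0597 m³/s.
After complete mixing, C₀ = (0.0597·6.47 + 1.6·0.39) / 1.66 = 0.6087 mg/L.
Travel time t = 3.37e+04 m / 0.27 m/s = 1.248e+05 s = 1.445 d.
C = 0.6087·exp(−0.27·1.445) = 0.6087·0.677 = 0.4121 mg/L.

0.412 mg/L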